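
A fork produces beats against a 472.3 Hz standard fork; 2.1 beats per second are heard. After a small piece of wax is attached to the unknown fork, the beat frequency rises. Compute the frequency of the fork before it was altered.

470.2 Hz

|f − 472.3| = 2.1, so the fork was at either 470.2 Hz or 474.4 Hz.
Loading a fork with wax lowers its frequency; the adjustment lowers the fork's frequency.
The beat rate rose, so the adjustment moved the fork further from 472.3 Hz — it was already below the reference.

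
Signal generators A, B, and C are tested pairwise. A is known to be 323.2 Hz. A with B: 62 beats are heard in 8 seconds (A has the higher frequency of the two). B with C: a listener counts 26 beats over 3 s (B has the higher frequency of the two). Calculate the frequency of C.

306.7833 Hz

A–B: Beat frequency = 62/8 = 7.75 Hz.
B is below A, so f_B = 323.2 − 7.75 = 315.45 Hz.
B–C: Beat frequency = 26/3 = 8.6667 Hz.
C is below B, so f_C = 315.45 − 8.6667 = 306.7833 Hz.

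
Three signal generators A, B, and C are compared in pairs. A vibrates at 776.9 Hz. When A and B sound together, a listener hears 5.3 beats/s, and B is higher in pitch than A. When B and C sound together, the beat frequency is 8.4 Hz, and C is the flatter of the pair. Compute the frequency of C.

B is above A, so f_B = 776.9 + 5.3 = 782.2 Hz.
C is below B, so f_C = 782.2 − 8.4 = 773.8 Hz.

773.8 Hz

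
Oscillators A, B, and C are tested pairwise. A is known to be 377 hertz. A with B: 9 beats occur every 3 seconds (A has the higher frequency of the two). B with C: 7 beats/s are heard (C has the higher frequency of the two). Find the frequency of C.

A–B: Beat frequency = 9/3 = 3 Hz.
B is below A, so f_B = 377 − 3 = 374 Hz.
C is above B, so f_C = 374 + 7 = 381 Hz.

381 Hz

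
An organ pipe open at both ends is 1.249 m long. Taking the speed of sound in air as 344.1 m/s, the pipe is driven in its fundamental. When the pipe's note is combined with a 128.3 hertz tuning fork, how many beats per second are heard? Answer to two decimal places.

Open pipe: f_n = n·v/(2L) = 1·344.1/(2·1.249) = 137.7502 Hz.
f_beat = |137.7502 − 128.3| = 9.45 Hz.

9.45 Hz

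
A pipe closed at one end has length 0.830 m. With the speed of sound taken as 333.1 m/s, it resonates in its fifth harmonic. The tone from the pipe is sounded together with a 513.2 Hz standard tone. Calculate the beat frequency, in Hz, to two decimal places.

11.54 Hz

Closed pipe (odd harmonics): f_n = n·v/(4L) = 5·333.1/(4·0.830) = 501.6566 Hz.
f_beat = |501.6566 − 513.2| = 11.54 Hz.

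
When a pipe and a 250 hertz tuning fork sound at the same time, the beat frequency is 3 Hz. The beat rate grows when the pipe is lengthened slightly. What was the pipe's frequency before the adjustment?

|f − 250| = 3, so the pipe was at either 247 Hz or 253 Hz.
A longer pipe has a lower fundamental; the adjustment lowers the pipe's frequency.
The beat rate rose, so the adjustment moved the pipe further from 250 Hz — it was already below the reference.

247 Hz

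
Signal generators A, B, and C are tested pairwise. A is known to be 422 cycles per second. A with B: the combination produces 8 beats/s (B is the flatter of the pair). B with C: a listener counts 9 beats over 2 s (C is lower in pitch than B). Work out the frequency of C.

409.5 Hz

B is below A, so f_B = 422 − 8 = 414 Hz.
B–C: Beat frequency = 9/2 = 4.5 Hz.
C is below B, so f_C = 414 − 4.5 = 409.5 Hz.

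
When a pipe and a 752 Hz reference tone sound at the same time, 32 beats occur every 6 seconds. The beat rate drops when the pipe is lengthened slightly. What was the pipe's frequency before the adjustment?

757.3333 Hz

Beat frequency = 32/6 = 5.3333 Hz.
|f − 752| = 5.3333, so the pipe was at either 746.6667 Hz or 757.3333 Hz.
A longer pipe has a lower fundamental; the adjustment lowers the pipe's frequency.
The beat rate fell, so the adjustment moved the pipe toward 752 Hz — it must have started above the reference.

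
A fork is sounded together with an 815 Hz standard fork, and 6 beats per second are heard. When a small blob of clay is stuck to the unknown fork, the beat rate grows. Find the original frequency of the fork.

809 Hz

|f − 815| = 6, so the fork was at either 809 Hz or 821 Hz.
Adding mass to a fork lowers its frequency; the adjustment lowers the fork's frequency.
The beat rate rose, so the adjustment moved the fork further from 815 Hz — it was already below the reference.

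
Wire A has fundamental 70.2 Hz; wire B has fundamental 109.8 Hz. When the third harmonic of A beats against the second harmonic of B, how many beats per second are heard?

9.0 Hz

Third harmonic of the first: 3·70.2 = 210.6 Hz.
Second harmonic of the second: 2·109.8 = 219.6 Hz.
f_beat = |210.6 − 219.6| = 9.0 Hz.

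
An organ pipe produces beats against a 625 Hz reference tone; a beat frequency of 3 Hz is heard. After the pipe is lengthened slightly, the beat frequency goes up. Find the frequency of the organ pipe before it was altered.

622 Hz

|f − 625| = 3, so the organ pipe was at either 622 Hz or 628 Hz.
A longer pipe has a lower fundamental; the adjustment lowers the organ pipe's frequency.
The beat rate rose, so the adjustment moved the organ pipe further from 625 Hz — it was already below the reference.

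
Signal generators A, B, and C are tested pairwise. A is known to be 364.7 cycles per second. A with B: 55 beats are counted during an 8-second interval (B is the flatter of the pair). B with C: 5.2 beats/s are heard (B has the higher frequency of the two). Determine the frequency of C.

A–B: Beat frequency = 55/8 = 6.875 Hz.
B is below A, so f_B = 364.7 − 6.875 = 357.825 Hz.
C is below B, so f_C = 357.825 − 5.2 = 352.625 Hz.

352.625 Hz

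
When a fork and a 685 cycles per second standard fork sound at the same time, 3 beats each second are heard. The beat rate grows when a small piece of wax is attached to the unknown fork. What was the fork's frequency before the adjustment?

|f − 685| = 3, so the fork was at either 682 Hz or 688 Hz.
Loading a fork with wax lowers its frequency; the adjustment lowers the fork's frequency.
The beat rate rose, so the adjustment moved the fork further from 685 Hz — it was already below the reference.

682 Hz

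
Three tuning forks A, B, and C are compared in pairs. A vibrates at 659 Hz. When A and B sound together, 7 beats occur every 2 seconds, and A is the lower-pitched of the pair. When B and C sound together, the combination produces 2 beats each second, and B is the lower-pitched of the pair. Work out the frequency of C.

664.5 Hz

A–B: Beat frequency = 7/2 = 3.5 Hz.
B is above A, so f_B = 659 + 3.5 = 662.5 Hz.
C is above B, so f_C = 662.5 + 2 = 664.5 Hz.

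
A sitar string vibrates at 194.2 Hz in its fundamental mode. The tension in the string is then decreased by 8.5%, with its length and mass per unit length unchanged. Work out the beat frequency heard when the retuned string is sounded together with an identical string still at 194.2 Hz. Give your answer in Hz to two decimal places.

For a string, f ∝ √T, so the new frequency is 194.2·√0.915 = 185.7632 Hz.
f_beat = |185.7632 − 194.2| = 8.44 Hz.

8.44 Hz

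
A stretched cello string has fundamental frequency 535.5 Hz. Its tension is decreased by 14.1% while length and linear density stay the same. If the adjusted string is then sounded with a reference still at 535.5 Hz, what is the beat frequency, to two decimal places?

For a string, f ∝ √T, so the new frequency is 535.5·√0.859 = 496.3135 Hz.
f_beat = |496.3135 − 535.5| = 39.19 Hz.

39.19 Hz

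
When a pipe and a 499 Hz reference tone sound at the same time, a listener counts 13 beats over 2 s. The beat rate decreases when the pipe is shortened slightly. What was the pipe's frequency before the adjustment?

492.5 Hz

Beat frequency = 13/2 = 6.5 Hz.
|f − 499| = 6.5, so the pipe was at either 492.5 Hz or 505.5 Hz.
A shorter pipe has a higher fundamental; the adjustment raises the pipe's frequency.
The beat rate fell, so the adjustment moved the pipe toward 499 Hz — it must have started below the reference.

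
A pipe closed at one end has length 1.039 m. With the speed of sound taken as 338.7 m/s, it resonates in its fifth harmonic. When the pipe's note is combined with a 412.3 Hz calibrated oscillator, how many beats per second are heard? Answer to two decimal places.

Closed pipe (odd harmonics): f_n = n·v/(4L) = 5·338.7/(4·1.039) = 407.4832 Hz.
f_beat = |407.4832 − 412.3| = 4.82 Hz.

4.82 Hz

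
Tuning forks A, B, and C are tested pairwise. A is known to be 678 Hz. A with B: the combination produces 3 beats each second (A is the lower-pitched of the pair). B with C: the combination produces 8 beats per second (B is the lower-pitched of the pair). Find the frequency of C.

689 Hz

B is above A, so f_B = 678 + 3 = 681 Hz.
C is above B, so f_C = 681 + 8 = 689 Hz.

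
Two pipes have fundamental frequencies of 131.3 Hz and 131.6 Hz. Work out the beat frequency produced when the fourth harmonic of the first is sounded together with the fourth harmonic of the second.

Fourth harmonic of the first: 4·131.3 = 525.2 Hz.
Fourth harmonic of the second: 4·131.6 = 526.4 Hz.
f_beat = |525.2 − 526.4| = 1.2 Hz.

1.2 Hz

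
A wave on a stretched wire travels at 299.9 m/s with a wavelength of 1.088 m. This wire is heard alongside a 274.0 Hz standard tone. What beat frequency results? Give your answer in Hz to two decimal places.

Source frequency f = v/λ = 299.9/1.088 = 275.6434 Hz.
f_beat = |275.6434 − 274.0| = 1.64 Hz.

1.64 Hz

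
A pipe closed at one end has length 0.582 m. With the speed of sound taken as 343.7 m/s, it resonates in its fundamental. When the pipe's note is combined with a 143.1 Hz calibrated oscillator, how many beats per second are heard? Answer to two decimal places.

4.54 Hz

Closed pipe (odd harmonics): f_n = n·v/(4L) = 1·343.7/(4·0.582) = 147.6375 Hz.
f_beat = |147.6375 − 143.1| = 4.54 Hz.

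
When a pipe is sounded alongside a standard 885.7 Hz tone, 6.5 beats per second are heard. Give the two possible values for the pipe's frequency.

879.2 Hz or 892.2 Hz

|f − 885.7| = 6.5, so f = 885.7 ± 6.5.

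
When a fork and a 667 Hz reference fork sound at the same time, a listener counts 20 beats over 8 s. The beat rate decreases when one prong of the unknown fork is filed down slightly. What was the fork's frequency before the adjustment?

664.5 Hz

Beat frequency = 20/8 = 2.5 Hz.
|f − 667| = 2.5, so the fork was at either 664.5 Hz or 669.5 Hz.
Filing a prong removes mass and raises the fork's frequency; the adjustment raises the fork's frequency.
The beat rate fell, so the adjustment moved the fork toward 667 Hz — it must have started below the reference.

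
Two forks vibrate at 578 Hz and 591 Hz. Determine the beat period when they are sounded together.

0.077 s

f_beat = |578 − 591| = 13 Hz.
Beat period T = 1 / f_beat = 1 / 13 s.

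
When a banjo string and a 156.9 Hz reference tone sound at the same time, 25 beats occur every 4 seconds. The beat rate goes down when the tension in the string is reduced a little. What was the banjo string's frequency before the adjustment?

163.15 Hz

Beat frequency = 25/4 = 6.25 Hz.
|f − 156.9| = 6.25, so the banjo string was at either 150.65 Hz or 163.15 Hz.
Lower tension means lower frequency; the adjustment lowers the banjo string's frequency.
The beat rate fell, so the adjustment moved the banjo string toward 156.9 Hz — it must have started above the reference.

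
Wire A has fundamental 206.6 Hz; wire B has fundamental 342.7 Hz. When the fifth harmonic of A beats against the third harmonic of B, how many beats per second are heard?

Fifth harmonic of the first: 5·206.6 = 1033.0 Hz.
Third harmonic of the second: 3·342.7 = 1028.1 Hz.
f_beat = |1033.0 − 1028.1| = 4.9 Hz.

4.9 Hz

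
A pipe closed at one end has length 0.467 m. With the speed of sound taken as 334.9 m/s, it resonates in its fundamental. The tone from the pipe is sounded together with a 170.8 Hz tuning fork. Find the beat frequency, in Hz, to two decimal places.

8.48 Hz

Closed pipe (odd harmonics): f_n = n·v/(4L) = 1·334.9/(4·0.467) = 179.2827 Hz.
f_beat = |179.2827 − 170.8| = 8.48 Hz.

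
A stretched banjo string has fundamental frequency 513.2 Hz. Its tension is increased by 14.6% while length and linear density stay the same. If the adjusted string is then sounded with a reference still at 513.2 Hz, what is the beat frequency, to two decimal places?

For a string, f ∝ √T, so the new frequency is 513.2·√1.146 = 549.3877 Hz.
f_beat = |549.3877 − 513.2| = 36.19 Hz.

36.19 Hz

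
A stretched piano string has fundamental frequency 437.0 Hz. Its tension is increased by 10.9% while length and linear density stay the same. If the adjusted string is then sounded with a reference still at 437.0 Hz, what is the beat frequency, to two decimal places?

23.20 Hz

For a string, f ∝ √T, so the new frequency is 437.0·√1.109 = 460.2006 Hz.
f_beat = |460.2006 − 437.0| = 23.20 Hz.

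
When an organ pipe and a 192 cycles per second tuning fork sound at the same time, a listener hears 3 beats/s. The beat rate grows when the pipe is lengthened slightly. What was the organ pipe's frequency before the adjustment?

189 Hz

|f − 192| = 3, so the organ pipe was at either 189 Hz or 195 Hz.
A longer pipe has a lower fundamental; the adjustment lowers the organ pipe's frequency.
The beat rate rose, so the adjustment moved the organ pipe further from 192 Hz — it was already below the reference.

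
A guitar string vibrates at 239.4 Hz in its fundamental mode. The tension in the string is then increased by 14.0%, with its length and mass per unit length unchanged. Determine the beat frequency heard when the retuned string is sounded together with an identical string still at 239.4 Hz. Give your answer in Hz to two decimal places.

16.21 Hz

For a string, f ∝ √T, so the new frequency is 239.4·√1.140 = 255.6093 Hz.
f_beat = |255.6093 − 239.4| = 16.21 Hz.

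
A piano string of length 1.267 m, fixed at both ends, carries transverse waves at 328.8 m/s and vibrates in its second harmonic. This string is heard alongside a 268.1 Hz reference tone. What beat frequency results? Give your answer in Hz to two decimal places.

For a string fixed at both ends, f_n = n·v/(2L) = 2·328.8/(2·1.267) = 259.5107 Hz.
f_beat = |259.5107 − 268.1| = 8.59 Hz.

8.59 Hz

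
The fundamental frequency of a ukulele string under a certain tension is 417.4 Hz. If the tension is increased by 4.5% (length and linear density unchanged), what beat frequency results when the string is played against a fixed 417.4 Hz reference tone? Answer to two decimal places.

9.29 Hz

For a string, f ∝ √T, so the new frequency is 417.4·√1.045 = 426.6882 Hz.
f_beat = |426.6882 − 417.4| = 9.29 Hz.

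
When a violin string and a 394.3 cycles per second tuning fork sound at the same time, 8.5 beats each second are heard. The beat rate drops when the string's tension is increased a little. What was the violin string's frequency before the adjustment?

385.8 Hz

|f − 394.3| = 8.5, so the violin string was at either 385.8 Hz or 402.8 Hz.
Higher tension means higher frequency; the adjustment raises the violin string's frequency.
The beat rate fell, so the adjustment moved the violin string toward 394.3 Hz — it must have started below the reference.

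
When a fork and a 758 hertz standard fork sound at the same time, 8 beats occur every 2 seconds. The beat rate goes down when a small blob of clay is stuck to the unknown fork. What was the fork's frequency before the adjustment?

Beat frequency = 8/2 = 4 Hz.
|f − 758| = 4, so the fork was at either 754 Hz or 762 Hz.
Adding mass to a fork lowers its frequency; the adjustment lowers the fork's frequency.
The beat rate fell, so the adjustment moved the fork toward 758 Hz — it must have started above the reference.

762 Hz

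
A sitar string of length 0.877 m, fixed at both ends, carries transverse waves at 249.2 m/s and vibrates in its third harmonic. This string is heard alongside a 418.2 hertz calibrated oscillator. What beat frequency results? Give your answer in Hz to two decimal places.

For a string fixed at both ends, f_n = n·v/(2L) = 3·249.2/(2·0.877) = 426.2258 Hz.
f_beat = |426.2258 − 418.2| = 8.03 Hz.

8.03 Hz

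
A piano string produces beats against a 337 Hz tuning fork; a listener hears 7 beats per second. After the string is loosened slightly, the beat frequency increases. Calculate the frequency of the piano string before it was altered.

|f − 337| = 7, so the piano string was at either 330 Hz or 344 Hz.
Reducing tension lowers a string's frequency; the adjustment lowers the piano string's frequency.
The beat rate rose, so the adjustment moved the piano string further from 337 Hz — it was already below the reference.

330 Hz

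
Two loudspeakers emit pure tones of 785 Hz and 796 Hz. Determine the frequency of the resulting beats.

11 Hz

Beats arise from superposition of two nearby frequencies; the beat rate is |f₁ − f₂|.
|785 − 796| = 11 Hz.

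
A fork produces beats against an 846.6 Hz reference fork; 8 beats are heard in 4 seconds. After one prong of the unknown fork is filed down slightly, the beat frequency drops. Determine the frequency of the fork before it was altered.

844.6 Hz

Beat frequency = 8/4 = 2 Hz.
|f − 846.6| = 2, so the fork was at either 844.6 Hz or 848.6 Hz.
Filing a prong removes mass and raises the fork's frequency; the adjustment raises the fork's frequency.
The beat rate fell, so the adjustment moved the fork toward 846.6 Hz — it must have started below the reference.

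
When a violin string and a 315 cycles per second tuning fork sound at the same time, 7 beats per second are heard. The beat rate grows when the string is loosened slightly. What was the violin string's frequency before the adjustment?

308 Hz

|f − 315| = 7, so the violin string was at either 308 Hz or 322 Hz.
Reducing tension lowers a string's frequency; the adjustment lowers the violin string's frequency.
The beat rate rose, so the adjustment moved the violin string further from 315 Hz — it was already below the reference.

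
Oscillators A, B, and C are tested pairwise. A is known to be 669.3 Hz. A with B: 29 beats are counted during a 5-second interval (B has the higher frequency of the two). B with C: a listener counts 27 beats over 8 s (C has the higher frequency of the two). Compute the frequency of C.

678.475 Hz

A–B: Beat frequency = 29/5 = 5.8 Hz.
B is above A, so f_B = 669.3 + 5.8 = 675.1 Hz.
B–C: Beat frequency = 27/8 = 3.375 Hz.
C is above B, so f_C = 675.1 + 3.375 = 678.475 Hz.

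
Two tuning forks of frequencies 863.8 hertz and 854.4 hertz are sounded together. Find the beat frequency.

9.4 Hz

Beats arise from superposition of two nearby frequencies; the beat rate is |f₁ − f₂|.
|863.8 − 854.4| = 9.4 Hz.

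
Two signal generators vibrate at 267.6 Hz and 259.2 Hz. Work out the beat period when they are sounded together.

0.119 s

f_beat = |267.6 − 259.2| = 8.4 Hz.
Beat period T = 1 / f_beat = 1 / 8.4 s.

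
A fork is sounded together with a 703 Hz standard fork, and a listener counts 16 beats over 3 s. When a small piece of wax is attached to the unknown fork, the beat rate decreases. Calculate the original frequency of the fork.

Beat frequency = 16/3 = 5.3333 Hz.
|f − 703| = 5.3333, so the fork was at either 697.6667 Hz or 708.3333 Hz.
Loading a fork with wax lowers its frequency; the adjustment lowers the fork's frequency.
The beat rate fell, so the adjustment moved the fork toward 703 Hz — it must have started above the reference.

708.3333 Hz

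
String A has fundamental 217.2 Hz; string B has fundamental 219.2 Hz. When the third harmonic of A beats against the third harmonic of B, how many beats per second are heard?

Third harmonic of the first: 3·217.2 = 651.6 Hz.
Third harmonic of the second: 3·219.2 = 657.6 Hz.
f_beat = |651.6 − 657.6| = 6.0 Hz.

6.0 Hz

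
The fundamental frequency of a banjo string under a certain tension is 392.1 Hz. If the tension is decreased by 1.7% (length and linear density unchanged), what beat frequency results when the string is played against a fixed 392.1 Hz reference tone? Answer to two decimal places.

For a string, f ∝ √T, so the new frequency is 392.1·√0.983 = 388.7529 Hz.
f_beat = |388.7529 − 392.1| = 3.35 Hz.

3.35 Hz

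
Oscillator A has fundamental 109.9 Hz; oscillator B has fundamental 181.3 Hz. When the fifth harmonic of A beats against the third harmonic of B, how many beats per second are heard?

5.6 Hz

Fifth harmonic of the first: 5·109.9 = 549.5 Hz.
Third harmonic of the second: 3·181.3 = 543.9 Hz.
f_beat = |549.5 − 543.9| = 5.6 Hz.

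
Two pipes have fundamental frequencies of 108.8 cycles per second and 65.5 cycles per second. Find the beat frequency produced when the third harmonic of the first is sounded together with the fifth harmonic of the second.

Third harmonic of the first: 3·108.8 = 326.4 Hz.
Fifth harmonic of the second: 5·65.5 = 327.5 Hz.
f_beat = |326.4 − 327.5| = 1.1 Hz.

1.1 Hz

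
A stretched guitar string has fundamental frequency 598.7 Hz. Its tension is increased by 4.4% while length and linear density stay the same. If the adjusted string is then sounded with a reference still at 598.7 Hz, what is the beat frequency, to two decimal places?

13.03 Hz

For a string, f ∝ √T, so the new frequency is 598.7·√1.044 = 611.7296 Hz.
f_beat = |611.7296 − 598.7| = 13.03 Hz.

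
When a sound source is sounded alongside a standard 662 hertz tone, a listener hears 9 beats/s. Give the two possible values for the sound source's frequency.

653 Hz or 671 Hz

|f − 662| = 9, so f = 662 ± 9.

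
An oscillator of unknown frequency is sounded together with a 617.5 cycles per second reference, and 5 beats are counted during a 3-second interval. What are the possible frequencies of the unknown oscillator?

615.8333 Hz or 619.1667 Hz

Beat frequency = 5/3 = 1.6667 Hz.
|f − 617.5| = 1.6667, so f = 617.5 ± 1.6667.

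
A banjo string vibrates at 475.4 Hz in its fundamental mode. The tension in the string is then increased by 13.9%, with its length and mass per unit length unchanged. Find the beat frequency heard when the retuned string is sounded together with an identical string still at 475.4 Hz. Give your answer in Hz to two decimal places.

For a string, f ∝ √T, so the new frequency is 475.4·√1.139 = 507.3656 Hz.
f_beat = |507.3656 − 475.4| = 31.97 Hz.

31.97 Hz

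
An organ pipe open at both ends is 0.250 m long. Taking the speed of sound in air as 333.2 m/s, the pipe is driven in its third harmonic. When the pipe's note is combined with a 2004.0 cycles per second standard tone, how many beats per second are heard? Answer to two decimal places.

Open pipe: f_n = n·v/(2L) = 3·333.2/(2·0.250) = 1999.2000 Hz.
f_beat = |1999.2000 − 2004.0| = 4.80 Hz.

4.80 Hz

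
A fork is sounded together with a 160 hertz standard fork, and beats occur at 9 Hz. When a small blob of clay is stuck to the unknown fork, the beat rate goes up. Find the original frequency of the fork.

|f − 160| = 9, so the fork was at either 151 Hz or 169 Hz.
Adding mass to a fork lowers its frequency; the adjustment lowers the fork's frequency.
The beat rate rose, so the adjustment moved the fork further from 160 Hz — it was already below the reference.

151 Hz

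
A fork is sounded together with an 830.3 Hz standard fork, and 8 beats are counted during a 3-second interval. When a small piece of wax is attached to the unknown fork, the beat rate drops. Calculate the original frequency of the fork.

832.9667 Hz

Beat frequency = 8/3 = 2.6667 Hz.
|f − 830.3| = 2.6667, so the fork was at either 827.6333 Hz or 832.9667 Hz.
Loading a fork with wax lowers its frequency; the adjustment lowers the fork's frequency.
The beat rate fell, so the adjustment moved the fork toward 830.3 Hz — it must have started above the reference.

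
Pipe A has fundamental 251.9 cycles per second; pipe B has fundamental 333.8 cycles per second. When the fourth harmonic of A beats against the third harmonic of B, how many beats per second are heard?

Fourth harmonic of the first: 4·251.9 = 1007.6 Hz.
Third harmonic of the second: 3·333.8 = 1001.4 Hz.
f_beat = |1007.6 − 1001.4| = 6.2 Hz.

6.2 Hz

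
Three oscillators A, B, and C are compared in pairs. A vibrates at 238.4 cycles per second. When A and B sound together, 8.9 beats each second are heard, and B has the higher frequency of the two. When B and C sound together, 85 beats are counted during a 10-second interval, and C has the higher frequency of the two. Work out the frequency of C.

255.8 Hz

B is above A, so f_B = 238.4 + 8.9 = 247.3 Hz.
B–C: Beat frequency = 85/10 = 8.5 Hz.
C is above B, so f_C = 247.3 + 8.5 = 255.8 Hz.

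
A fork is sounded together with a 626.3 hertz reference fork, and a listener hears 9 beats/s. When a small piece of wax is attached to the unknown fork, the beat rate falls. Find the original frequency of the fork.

|f − 626.3| = 9, so the fork was at either 617.3 Hz or 635.3 Hz.
Loading a fork with wax lowers its frequency; the adjustment lowers the fork's frequency.
The beat rate fell, so the adjustment moved the fork toward 626.3 Hz — it must have started above the reference.

635.3 Hz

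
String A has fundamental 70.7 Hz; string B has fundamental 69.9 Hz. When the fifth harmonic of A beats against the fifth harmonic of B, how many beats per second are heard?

Fifth harmonic of the first: 5·70.7 = 353.5 Hz.
Fifth harmonic of the second: 5·69.9 = 349.5 Hz.
f_beat = |353.5 − 349.5| = 4.0 Hz.

4.0 Hz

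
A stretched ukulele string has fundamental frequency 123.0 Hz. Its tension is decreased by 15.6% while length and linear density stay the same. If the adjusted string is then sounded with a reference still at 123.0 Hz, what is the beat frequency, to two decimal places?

10.00 Hz

For a string, f ∝ √T, so the new frequency is 123.0·√0.844 = 112.9995 Hz.
f_beat = |112.9995 − 123.0| = 10.00 Hz.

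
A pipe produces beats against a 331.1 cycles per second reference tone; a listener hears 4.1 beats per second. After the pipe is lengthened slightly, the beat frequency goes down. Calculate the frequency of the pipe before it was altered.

|f − 331.1| = 4.1, so the pipe was at either 327 Hz or 335.2 Hz.
A longer pipe has a lower fundamental; the adjustment lowers the pipe's frequency.
The beat rate fell, so the adjustment moved the pipe toward 331.1 Hz — it must have started above the reference.

335.2 Hz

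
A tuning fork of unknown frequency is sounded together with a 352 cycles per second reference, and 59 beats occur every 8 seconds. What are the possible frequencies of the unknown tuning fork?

Beat frequency = 59/8 = 7.375 Hz.
|f − 352| = 7.375, so f = 352 ± 7.375.

344.625 Hz or 359.375 Hz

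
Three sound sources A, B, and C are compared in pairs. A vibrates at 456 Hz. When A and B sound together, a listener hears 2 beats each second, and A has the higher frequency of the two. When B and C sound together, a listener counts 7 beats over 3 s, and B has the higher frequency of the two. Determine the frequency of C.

B is below A, so f_B = 456 − 2 = 454 Hz.
B–C: Beat frequency = 7/3 = 2.3333 Hz.
C is below B, so f_C = 454 − 2.3333 = 451.6667 Hz.

451.6667 Hz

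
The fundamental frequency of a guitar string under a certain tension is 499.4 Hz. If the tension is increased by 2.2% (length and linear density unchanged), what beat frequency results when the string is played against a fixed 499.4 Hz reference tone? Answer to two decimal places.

For a string, f ∝ √T, so the new frequency is 499.4·√1.022 = 504.8635 Hz.
f_beat = |504.8635 − 499.4| = 5.46 Hz.

5.46 Hz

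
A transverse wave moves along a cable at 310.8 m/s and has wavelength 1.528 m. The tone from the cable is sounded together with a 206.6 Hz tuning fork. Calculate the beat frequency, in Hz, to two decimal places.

Source frequency f = v/λ = 310.8/1.528 = 203.4031 Hz.
f_beat = |203.4031 − 206.6| = 3.20 Hz.

3.20 Hz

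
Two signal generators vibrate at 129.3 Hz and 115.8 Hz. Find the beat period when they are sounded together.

f_beat = |129.3 − 115.8| = 13.5 Hz.
Beat period T = 1 / f_beat = 1 / 13.5 s.

0.074 s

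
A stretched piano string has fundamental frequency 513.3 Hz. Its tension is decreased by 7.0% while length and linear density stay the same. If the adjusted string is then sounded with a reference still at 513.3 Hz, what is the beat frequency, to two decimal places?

For a string, f ∝ √T, so the new frequency is 513.3·√0.930 = 495.0086 Hz.
f_beat = |495.0086 − 513.3| = 18.29 Hz.

18.29 Hz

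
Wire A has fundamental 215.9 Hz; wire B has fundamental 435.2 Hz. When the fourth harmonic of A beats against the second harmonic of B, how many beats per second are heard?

6.8 Hz

Fourth harmonic of the first: 4·215.9 = 863.6 Hz.
Second harmonic of the second: 2·435.2 = 870.4 Hz.
f_beat = |863.6 − 870.4| = 6.8 Hz.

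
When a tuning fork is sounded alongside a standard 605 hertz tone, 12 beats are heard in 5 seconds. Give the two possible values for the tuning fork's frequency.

Beat frequency = 12/5 = 2.4 Hz.
|f − 605| = 2.4, so f = 605 ± 2.4.

602.6 Hz or 607.4 Hz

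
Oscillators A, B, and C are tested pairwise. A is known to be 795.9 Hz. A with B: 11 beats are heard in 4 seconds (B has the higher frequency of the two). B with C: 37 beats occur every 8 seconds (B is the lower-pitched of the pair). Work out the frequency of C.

A–B: Beat frequency = 11/4 = 2.75 Hz.
B is above A, so f_B = 795.9 + 2.75 = 798.65 Hz.
B–C: Beat frequency = 37/8 = 4.625 Hz.
C is above B, so f_C = 798.65 + 4.625 = 803.275 Hz.

803.275 Hz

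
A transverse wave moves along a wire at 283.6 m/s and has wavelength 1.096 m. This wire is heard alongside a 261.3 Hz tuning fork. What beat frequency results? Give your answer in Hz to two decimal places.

Source frequency f = v/λ = 283.6/1.096 = 258.7591 Hz.
f_beat = |258.7591 − 261.3| = 2.54 Hz.

2.54 Hz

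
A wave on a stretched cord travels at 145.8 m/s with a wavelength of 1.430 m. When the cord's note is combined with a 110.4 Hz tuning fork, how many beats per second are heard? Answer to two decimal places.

Source frequency f = v/λ = 145.8/1.430 = 101.9580 Hz.
f_beat = |101.9580 − 110.4| = 8.44 Hz.

8.44 Hz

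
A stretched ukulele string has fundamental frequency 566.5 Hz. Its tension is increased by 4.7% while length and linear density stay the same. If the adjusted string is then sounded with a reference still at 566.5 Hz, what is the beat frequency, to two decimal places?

For a string, f ∝ √T, so the new frequency is 566.5·√1.047 = 579.6599 Hz.
f_beat = |579.6599 − 566.5| = 13.16 Hz.

13.16 Hz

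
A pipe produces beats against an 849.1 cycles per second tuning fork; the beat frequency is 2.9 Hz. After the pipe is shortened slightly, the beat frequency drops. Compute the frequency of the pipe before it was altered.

|f − 849.1| = 2.9, so the pipe was at either 846.2 Hz or 852 Hz.
A shorter pipe has a higher fundamental; the adjustment raises the pipe's frequency.
The beat rate fell, so the adjustment moved the pipe toward 849.1 Hz — it must have started below the reference.

846.2 Hz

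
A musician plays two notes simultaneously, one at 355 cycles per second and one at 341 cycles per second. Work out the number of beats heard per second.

Beats arise from superposition of two nearby frequencies; the beat rate is |f₁ − f₂|.
|355 − 341| = 14 Hz.

14 Hz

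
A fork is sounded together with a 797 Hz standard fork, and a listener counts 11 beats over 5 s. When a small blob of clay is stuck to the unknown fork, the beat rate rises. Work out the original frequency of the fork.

794.8 Hz

Beat frequency = 11/5 = 2.2 Hz.
|f − 797| = 2.2, so the fork was at either 794.8 Hz or 799.2 Hz.
Adding mass to a fork lowers its frequency; the adjustment lowers the fork's frequency.
The beat rate rose, so the adjustment moved the fork further from 797 Hz — it was already below the reference.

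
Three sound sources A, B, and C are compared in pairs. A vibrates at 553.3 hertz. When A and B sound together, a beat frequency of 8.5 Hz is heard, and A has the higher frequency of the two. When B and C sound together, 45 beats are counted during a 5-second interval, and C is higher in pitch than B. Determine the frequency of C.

553.8 Hz

B is below A, so f_B = 553.3 − 8.5 = 544.8 Hz.
B–C: Beat frequency = 45/5 = 9 Hz.
C is above B, so f_C = 544.8 + 9 = 553.8 Hz.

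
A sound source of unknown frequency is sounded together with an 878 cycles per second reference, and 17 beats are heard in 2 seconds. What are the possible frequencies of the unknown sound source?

869.5 Hz or 886.5 Hz

Beat frequency = 17/2 = 8.5 Hz.
|f − 878| = 8.5, so f = 878 ± 8.5.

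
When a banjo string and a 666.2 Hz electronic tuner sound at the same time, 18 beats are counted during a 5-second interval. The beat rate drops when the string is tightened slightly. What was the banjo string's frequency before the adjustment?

662.6 Hz

Beat frequency = 18/5 = 3.6 Hz.
|f − 666.2| = 3.6, so the banjo string was at either 662.6 Hz or 669.8 Hz.
Increasing tension raises a string's frequency; the adjustment raises the banjo string's frequency.
The beat rate fell, so the adjustment moved the banjo string toward 666.2 Hz — it must have started below the reference.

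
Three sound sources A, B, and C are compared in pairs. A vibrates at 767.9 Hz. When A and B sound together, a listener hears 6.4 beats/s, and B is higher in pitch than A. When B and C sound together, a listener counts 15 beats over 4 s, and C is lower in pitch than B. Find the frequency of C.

B is above A, so f_B = 767.9 + 6.4 = 774.3 Hz.
B–C: Beat frequency = 15/4 = 3.75 Hz.
C is below B, so f_C = 774.3 − 3.75 = 770.55 Hz.

770.55 Hz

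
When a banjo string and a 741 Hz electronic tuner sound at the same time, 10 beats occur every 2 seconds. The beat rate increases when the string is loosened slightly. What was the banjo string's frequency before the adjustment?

736 Hz

Beat frequency = 10/2 = 5 Hz.
|f − 741| = 5, so the banjo string was at either 736 Hz or 746 Hz.
Reducing tension lowers a string's frequency; the adjustment lowers the banjo string's frequency.
The beat rate rose, so the adjustment moved the banjo string further from 741 Hz — it was already below the reference.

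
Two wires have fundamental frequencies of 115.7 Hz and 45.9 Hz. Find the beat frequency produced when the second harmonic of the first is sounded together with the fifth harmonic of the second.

1.9 Hz

Second harmonic of the first: 2·115.7 = 231.4 Hz.
Fifth harmonic of the second: 5·45.9 = 229.5 Hz.
f_beat = |231.4 − 229.5| = 1.9 Hz.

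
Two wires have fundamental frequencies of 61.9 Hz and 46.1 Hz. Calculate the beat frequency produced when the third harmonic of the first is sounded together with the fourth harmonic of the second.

Third harmonic of the first: 3·61.9 = 185.7 Hz.
Fourth harmonic of the second: 4·46.1 = 184.4 Hz.
f_beat = |185.7 − 184.4| = 1.3 Hz.

1.3 Hz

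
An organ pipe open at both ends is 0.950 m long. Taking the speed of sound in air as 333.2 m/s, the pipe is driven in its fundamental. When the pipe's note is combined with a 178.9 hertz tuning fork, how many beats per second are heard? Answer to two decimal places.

Open pipe: f_n = n·v/(2L) = 1·333.2/(2·0.950) = 175.3684 Hz.
f_beat = |175.3684 − 178.9| = 3.53 Hz.

3.53 Hz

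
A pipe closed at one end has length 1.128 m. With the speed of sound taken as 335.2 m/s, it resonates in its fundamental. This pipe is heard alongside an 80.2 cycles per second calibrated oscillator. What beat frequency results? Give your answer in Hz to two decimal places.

Closed pipe (odd harmonics): f_n = n·v/(4L) = 1·335.2/(4·1.128) = 74.2908 Hz.
f_beat = |74.2908 − 80.2| = 5.91 Hz.

5.91 Hz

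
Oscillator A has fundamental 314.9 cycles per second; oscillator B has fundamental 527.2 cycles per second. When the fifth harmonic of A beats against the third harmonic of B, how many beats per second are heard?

7.1 Hz

Fifth harmonic of the first: 5·314.9 = 1574.5 Hz.
Third harmonic of the second: 3·527.2 = 1581.6 Hz.
f_beat = |1574.5 − 1581.6| = 7.1 Hz.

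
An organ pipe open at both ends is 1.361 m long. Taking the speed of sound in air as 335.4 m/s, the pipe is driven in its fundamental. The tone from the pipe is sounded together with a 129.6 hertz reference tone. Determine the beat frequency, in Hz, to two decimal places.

6.38 Hz

Open pipe: f_n = n·v/(2L) = 1·335.4/(2·1.361) = 123.2182 Hz.
f_beat = |123.2182 − 129.6| = 6.38 Hz.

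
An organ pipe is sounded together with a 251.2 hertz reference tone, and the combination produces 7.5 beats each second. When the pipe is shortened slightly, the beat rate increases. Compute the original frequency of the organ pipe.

258.7 Hz

|f − 251.2| = 7.5, so the organ pipe was at either 243.7 Hz or 258.7 Hz.
A shorter pipe has a higher fundamental; the adjustment raises the organ pipe's frequency.
The beat rate rose, so the adjustment moved the organ pipe further from 251.2 Hz — it was already above the reference.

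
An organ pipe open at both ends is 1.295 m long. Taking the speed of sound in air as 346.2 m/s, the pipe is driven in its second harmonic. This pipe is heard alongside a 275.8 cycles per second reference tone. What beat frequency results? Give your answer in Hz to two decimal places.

8.46 Hz

Open pipe: f_n = n·v/(2L) = 2·346.2/(2·1.295) = 267.3359 Hz.
f_beat = |267.3359 − 275.8| = 8.46 Hz.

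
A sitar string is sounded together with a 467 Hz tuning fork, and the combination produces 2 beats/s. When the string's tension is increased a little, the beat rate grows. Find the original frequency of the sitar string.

469 Hz

|f − 467| = 2, so the sitar string was at either 465 Hz or 469 Hz.
Higher tension means higher frequency; the adjustment raises the sitar string's frequency.
The beat rate rose, so the adjustment moved the sitar string further from 467 Hz — it was already above the reference.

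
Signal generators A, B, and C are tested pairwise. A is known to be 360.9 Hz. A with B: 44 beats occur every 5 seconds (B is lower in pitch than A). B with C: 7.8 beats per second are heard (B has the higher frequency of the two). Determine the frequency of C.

A–B: Beat frequency = 44/5 = 8.8 Hz.
B is below A, so f_B = 360.9 − 8.8 = 352.1 Hz.
C is below B, so f_C = 352.1 − 7.8 = 344.3 Hz.

344.3 Hz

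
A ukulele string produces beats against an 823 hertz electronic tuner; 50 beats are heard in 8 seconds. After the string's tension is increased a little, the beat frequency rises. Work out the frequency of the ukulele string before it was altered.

829.25 Hz

Beat frequency = 50/8 = 6.25 Hz.
|f − 823| = 6.25, so the ukulele string was at either 816.75 Hz or 829.25 Hz.
Higher tension means higher frequency; the adjustment raises the ukulele string's frequency.
The beat rate rose, so the adjustment moved the ukulele string further from 823 Hz — it was already above the reference.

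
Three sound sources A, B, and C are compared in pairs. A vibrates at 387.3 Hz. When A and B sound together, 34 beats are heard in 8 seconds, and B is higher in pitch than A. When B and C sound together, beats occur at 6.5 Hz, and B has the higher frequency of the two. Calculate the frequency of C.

A–B: Beat frequency = 34/8 = 4.25 Hz.
B is above A, so f_B = 387.3 + 4.25 = 391.55 Hz.
C is below B, so f_C = 391.55 − 6.5 = 385.05 Hz.

385.05 Hz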